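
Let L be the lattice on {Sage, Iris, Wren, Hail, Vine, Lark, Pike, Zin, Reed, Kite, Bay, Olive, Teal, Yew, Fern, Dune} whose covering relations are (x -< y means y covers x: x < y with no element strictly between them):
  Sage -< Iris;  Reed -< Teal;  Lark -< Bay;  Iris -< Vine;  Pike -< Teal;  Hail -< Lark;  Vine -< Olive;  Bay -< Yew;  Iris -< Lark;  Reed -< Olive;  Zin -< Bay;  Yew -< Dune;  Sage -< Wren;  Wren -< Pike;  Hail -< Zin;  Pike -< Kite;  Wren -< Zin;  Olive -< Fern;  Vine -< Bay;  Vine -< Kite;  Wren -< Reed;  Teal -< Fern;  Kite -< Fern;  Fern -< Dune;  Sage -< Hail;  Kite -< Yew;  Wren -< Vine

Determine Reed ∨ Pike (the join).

Teal

Common upper bounds of {Reed, Pike}: Dune, Fern, Teal.
The least among these is Teal.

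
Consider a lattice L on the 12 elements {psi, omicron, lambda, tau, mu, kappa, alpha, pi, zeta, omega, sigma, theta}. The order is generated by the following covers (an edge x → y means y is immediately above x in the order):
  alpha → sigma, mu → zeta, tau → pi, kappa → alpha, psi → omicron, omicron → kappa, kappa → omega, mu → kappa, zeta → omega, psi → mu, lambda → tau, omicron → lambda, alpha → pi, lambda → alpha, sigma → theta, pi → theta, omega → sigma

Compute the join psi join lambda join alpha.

alpha

Common upper bounds of {psi, lambda, alpha}: alpha, pi, sigma, theta.
The least among these is alpha.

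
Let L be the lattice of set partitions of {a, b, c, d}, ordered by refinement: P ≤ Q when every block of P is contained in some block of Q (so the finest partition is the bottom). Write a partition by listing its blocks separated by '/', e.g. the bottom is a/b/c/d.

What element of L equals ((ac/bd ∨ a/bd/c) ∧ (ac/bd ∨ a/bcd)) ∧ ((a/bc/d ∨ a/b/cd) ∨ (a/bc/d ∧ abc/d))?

ac/bd ∨ a/bd/c = ac/bd
ac/bd ∨ a/bcd = abcd
ac/bd ∧ abcd = ac/bd
a/bc/d ∨ a/b/cd = a/bcd
a/bc/d ∧ abc/d = a/bc/d
a/bcd ∨ a/bc/d = a/bcd
ac/bd ∧ a/bcd = a/bd/c

a/bd/c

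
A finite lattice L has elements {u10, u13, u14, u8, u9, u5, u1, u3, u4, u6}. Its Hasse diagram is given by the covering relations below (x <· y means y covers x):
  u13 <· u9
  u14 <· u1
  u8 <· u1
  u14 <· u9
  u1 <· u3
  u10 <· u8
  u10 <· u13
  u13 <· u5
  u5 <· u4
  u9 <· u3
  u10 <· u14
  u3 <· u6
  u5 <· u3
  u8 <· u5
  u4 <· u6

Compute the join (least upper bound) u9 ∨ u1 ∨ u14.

u3

Common upper bounds of {u9, u1, u14}: u3, u6.
The least among these is u3.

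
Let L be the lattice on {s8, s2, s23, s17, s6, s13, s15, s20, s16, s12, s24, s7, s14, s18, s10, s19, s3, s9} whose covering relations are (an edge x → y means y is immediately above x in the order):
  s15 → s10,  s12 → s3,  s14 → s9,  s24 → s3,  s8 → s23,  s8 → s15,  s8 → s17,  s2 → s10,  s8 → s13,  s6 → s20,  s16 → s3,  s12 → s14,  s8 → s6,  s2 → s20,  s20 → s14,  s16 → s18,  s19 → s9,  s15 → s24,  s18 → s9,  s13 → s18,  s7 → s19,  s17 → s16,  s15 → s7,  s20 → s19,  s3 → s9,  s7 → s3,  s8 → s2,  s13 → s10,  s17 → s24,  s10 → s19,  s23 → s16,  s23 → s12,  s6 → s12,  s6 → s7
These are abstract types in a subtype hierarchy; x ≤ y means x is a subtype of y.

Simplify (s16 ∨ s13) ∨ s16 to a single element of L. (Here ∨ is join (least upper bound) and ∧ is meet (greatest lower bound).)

s16 ∨ s13 = s18
s18 ∨ s16 = s18

s18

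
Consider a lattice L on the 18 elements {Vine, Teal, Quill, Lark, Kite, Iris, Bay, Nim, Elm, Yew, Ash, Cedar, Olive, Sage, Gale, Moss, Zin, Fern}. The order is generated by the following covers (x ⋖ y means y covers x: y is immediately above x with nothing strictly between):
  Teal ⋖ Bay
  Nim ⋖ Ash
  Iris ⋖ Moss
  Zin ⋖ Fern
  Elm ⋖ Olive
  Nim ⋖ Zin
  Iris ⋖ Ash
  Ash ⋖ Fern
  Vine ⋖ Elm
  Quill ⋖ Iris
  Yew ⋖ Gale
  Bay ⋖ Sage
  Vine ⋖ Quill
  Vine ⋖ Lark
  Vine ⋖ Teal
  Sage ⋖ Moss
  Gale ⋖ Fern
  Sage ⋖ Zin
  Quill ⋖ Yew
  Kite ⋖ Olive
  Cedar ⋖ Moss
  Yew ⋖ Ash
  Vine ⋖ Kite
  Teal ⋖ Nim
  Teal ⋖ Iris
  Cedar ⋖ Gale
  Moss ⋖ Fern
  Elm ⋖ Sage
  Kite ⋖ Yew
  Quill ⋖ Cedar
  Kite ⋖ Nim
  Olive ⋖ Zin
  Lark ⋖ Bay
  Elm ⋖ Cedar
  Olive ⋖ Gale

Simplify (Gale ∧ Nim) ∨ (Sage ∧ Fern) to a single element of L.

Gale ∧ Nim = Kite
Sage ∧ Fern = Sage
Kite ∨ Sage = Zin

Zin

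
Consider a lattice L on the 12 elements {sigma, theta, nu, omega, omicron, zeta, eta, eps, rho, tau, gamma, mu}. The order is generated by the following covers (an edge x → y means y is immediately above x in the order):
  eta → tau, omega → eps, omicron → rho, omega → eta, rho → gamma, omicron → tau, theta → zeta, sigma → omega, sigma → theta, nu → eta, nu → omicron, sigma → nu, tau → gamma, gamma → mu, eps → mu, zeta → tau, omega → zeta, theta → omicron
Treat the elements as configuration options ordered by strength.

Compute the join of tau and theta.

tau

Common upper bounds of {tau, theta}: gamma, mu, tau.
The least among these is tau.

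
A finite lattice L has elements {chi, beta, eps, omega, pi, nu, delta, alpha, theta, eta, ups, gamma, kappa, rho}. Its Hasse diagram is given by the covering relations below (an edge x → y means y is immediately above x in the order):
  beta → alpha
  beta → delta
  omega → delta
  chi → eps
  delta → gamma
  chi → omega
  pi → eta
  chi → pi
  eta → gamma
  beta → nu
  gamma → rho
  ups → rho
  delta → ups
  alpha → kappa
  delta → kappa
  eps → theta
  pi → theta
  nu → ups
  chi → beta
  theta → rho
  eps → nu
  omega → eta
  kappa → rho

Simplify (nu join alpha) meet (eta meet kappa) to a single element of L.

nu ∨ alpha = rho
eta ∧ kappa = omega
rho ∧ omega = omega

omega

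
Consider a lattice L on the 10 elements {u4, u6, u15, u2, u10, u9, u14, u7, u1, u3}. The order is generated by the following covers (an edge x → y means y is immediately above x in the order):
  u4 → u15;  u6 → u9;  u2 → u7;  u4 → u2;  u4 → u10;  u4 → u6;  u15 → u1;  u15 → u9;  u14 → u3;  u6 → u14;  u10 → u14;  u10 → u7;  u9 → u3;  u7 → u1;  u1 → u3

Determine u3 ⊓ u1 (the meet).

Common lower bounds of {u3, u1}: u1, u10, u15, u2, u4, u7.
The greatest among these is u1.

u1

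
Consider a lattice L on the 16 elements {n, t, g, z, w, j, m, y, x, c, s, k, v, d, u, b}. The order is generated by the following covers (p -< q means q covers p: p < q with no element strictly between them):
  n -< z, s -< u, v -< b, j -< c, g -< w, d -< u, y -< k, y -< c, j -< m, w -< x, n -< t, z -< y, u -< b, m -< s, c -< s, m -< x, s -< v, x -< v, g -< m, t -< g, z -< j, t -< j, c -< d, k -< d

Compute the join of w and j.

Common upper bounds of {w, j}: b, v, x.
The least among these is x.

x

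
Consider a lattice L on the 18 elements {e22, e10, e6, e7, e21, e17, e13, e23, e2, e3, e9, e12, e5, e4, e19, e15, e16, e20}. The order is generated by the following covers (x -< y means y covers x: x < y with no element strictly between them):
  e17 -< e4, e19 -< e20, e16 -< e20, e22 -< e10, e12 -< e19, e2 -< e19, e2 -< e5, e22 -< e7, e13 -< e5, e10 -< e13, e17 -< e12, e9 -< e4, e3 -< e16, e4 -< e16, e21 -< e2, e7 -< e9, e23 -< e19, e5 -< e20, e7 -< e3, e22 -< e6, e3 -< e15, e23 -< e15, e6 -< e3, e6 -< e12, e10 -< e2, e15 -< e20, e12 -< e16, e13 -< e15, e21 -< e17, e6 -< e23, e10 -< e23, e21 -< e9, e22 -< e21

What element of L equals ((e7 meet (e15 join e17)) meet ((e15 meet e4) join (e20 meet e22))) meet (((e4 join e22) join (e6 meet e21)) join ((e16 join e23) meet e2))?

e15 ∨ e17 = e20
e7 ∧ e20 = e7
e15 ∧ e4 = e7
e20 ∧ e22 = e22
e7 ∨ e22 = e7
e7 ∧ e7 = e7
e4 ∨ e22 = e4
e6 ∧ e21 = e22
e4 ∨ e22 = e4
e16 ∨ e23 = e20
e20 ∧ e2 = e2
e4 ∨ e2 = e20
e7 ∧ e20 = e7

e7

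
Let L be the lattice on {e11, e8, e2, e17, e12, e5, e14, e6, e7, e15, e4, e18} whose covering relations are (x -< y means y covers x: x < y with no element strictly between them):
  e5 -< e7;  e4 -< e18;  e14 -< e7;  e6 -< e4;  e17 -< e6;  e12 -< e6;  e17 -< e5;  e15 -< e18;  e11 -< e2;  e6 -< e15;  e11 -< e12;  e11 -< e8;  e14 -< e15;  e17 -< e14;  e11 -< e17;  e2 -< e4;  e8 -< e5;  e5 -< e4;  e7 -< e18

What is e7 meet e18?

Common lower bounds of {e7, e18}: e11, e14, e17, e5, e7, e8.
The greatest among these is e7.

e7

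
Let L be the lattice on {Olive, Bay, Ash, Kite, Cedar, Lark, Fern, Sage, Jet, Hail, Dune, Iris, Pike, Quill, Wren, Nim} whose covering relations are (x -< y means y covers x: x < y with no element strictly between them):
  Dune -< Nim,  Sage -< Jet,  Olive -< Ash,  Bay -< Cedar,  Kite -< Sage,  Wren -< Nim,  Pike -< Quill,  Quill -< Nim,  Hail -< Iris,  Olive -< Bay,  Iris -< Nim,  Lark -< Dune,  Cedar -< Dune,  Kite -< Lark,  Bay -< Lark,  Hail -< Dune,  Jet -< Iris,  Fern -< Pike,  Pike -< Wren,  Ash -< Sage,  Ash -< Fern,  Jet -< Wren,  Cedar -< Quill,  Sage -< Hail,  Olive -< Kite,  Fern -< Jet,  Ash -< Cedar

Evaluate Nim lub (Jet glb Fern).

Jet ∧ Fern = Fern
Nim ∨ Fern = Nim

Nim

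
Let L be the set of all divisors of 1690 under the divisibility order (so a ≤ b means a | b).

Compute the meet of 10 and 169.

1

In the divisibility order, the meet is the greatest common divisor: gcd(10, 169) = 1.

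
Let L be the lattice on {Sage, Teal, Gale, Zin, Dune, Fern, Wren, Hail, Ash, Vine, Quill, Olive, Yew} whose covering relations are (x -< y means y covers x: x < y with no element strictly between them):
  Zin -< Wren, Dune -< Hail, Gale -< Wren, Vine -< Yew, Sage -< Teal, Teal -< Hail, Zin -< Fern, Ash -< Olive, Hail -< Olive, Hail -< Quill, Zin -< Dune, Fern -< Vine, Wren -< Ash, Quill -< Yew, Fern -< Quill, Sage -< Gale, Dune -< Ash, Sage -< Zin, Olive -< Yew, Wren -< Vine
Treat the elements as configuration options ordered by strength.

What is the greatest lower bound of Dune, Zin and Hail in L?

Common lower bounds of {Dune, Zin, Hail}: Sage, Zin.
The greatest among these is Zin.

Zin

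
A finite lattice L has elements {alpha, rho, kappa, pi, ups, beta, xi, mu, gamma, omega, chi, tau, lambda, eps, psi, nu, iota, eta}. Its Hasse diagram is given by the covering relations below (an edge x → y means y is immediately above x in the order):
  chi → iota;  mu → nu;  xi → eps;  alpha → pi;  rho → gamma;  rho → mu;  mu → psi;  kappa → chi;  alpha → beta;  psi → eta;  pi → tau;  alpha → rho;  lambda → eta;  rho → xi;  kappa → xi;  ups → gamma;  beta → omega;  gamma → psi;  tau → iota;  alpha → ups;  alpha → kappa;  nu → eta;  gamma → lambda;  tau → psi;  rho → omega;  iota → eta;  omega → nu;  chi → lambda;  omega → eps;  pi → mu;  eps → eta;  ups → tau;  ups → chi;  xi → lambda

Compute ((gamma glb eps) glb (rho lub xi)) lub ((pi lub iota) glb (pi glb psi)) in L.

mu

gamma ∧ eps = rho
rho ∨ xi = xi
rho ∧ xi = rho
pi ∨ iota = iota
pi ∧ psi = pi
iota ∧ pi = pi
rho ∨ pi = mu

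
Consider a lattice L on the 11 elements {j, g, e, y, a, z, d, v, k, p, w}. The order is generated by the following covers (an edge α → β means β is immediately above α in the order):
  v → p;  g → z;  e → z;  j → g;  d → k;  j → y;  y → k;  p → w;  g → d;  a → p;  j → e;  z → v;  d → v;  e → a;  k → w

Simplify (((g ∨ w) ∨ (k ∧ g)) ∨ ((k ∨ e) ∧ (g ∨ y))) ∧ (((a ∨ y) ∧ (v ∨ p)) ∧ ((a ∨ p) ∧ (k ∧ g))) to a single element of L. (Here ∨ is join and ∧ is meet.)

g ∨ w = w
k ∧ g = g
w ∨ g = w
k ∨ e = w
g ∨ y = k
w ∧ k = k
w ∨ k = w
a ∨ y = w
v ∨ p = p
w ∧ p = p
a ∨ p = p
k ∧ g = g
p ∧ g = g
p ∧ g = g
w ∧ g = g

g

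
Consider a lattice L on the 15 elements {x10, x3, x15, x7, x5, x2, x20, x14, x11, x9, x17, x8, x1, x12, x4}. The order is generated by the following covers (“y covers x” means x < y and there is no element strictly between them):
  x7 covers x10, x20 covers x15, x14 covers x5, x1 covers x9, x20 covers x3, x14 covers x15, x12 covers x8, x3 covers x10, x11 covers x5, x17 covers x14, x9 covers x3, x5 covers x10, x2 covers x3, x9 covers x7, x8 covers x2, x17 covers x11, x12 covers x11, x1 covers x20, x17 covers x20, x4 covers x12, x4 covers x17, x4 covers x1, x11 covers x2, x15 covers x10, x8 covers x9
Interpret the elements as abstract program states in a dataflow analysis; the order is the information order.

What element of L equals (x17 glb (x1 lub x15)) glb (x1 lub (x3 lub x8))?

x20

x1 ∨ x15 = x1
x17 ∧ x1 = x20
x3 ∨ x8 = x8
x1 ∨ x8 = x4
x20 ∧ x4 = x20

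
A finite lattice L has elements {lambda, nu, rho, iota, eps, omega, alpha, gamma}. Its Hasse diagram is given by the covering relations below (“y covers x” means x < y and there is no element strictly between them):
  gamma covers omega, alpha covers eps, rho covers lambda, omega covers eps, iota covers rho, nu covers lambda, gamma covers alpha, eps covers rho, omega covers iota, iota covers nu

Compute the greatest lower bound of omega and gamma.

Common lower bounds of {omega, gamma}: eps, iota, lambda, nu, omega, rho.
The greatest among these is omega.

omega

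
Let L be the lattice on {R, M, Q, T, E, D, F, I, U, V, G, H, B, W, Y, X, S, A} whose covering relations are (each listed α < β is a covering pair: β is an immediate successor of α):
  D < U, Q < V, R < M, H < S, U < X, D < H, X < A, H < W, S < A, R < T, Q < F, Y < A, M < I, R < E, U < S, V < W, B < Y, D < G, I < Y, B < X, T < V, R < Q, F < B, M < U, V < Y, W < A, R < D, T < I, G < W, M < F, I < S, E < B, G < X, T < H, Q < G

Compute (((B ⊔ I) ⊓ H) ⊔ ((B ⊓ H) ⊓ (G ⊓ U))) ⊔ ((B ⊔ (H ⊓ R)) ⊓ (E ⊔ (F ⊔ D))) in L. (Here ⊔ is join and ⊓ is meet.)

Y

B ∨ I = Y
Y ∧ H = T
B ∧ H = R
G ∧ U = D
R ∧ D = R
T ∨ R = T
H ∧ R = R
B ∨ R = B
F ∨ D = X
E ∨ X = X
B ∧ X = B
T ∨ B = Y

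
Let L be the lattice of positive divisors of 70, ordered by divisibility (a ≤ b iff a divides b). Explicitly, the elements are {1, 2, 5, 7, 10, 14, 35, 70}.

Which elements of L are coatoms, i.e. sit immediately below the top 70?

The coatoms are exactly the elements covered by 70: 10, 14, 35.

10, 14, 35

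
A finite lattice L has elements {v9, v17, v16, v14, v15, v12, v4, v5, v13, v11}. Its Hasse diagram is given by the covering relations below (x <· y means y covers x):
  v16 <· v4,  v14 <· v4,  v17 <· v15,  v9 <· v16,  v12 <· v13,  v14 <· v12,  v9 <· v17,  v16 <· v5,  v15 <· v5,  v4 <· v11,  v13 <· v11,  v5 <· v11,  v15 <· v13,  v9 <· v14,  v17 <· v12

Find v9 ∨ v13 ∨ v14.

v13

Common upper bounds of {v9, v13, v14}: v11, v13.
The least among these is v13.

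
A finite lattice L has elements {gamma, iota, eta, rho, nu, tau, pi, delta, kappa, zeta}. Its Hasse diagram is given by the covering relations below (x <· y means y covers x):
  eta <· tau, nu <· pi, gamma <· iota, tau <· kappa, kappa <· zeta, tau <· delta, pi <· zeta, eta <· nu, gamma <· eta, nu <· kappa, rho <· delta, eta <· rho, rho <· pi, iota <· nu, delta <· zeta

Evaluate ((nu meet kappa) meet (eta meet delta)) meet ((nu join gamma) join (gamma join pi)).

nu ∧ kappa = nu
eta ∧ delta = eta
nu ∧ eta = eta
nu ∨ gamma = nu
gamma ∨ pi = pi
nu ∨ pi = pi
eta ∧ pi = eta

eta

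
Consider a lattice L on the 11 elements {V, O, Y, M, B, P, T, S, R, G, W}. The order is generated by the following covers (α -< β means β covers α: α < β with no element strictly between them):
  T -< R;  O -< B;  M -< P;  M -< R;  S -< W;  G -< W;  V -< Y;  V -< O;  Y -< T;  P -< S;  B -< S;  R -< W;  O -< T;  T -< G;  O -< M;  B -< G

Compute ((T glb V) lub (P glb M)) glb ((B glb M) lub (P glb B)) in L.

T ∧ V = V
P ∧ M = M
V ∨ M = M
B ∧ M = O
P ∧ B = O
O ∨ O = O
M ∧ O = O

O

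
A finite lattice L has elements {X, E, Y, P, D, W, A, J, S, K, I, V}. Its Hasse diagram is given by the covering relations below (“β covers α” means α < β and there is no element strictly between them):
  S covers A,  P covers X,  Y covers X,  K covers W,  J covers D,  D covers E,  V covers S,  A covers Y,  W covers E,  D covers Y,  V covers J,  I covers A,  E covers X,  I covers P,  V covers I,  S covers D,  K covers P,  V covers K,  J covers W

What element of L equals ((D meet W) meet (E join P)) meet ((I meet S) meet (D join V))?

X

D ∧ W = E
E ∨ P = K
E ∧ K = E
I ∧ S = A
D ∨ V = V
A ∧ V = A
E ∧ A = X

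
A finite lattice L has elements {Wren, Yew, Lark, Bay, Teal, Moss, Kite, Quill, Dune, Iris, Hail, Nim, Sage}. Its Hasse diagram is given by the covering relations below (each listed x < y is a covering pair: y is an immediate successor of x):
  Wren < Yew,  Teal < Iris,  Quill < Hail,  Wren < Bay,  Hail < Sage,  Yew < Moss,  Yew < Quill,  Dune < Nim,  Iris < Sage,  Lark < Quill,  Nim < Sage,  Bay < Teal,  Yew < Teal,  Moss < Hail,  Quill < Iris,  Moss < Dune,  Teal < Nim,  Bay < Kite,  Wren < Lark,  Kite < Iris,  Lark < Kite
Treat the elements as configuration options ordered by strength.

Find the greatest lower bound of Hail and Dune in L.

Moss

Common lower bounds of {Hail, Dune}: Moss, Wren, Yew.
The greatest among these is Moss.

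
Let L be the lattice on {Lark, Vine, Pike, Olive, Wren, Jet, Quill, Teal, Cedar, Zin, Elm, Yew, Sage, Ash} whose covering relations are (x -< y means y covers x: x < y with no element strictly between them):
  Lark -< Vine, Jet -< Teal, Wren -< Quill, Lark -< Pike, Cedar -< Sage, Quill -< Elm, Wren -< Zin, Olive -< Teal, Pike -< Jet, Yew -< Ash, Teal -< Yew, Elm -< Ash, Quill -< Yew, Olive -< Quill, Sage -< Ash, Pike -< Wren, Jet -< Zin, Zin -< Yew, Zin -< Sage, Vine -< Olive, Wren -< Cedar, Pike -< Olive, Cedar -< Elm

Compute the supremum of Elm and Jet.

Ash

Common upper bounds of {Elm, Jet}: Ash.
The least among these is Ash.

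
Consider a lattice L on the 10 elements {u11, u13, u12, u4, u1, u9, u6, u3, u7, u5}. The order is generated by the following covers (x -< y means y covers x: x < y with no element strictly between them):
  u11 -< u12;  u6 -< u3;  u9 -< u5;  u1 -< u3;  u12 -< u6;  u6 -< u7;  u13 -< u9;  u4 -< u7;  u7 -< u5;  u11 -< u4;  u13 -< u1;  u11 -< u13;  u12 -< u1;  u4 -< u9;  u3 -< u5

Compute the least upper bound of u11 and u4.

Common upper bounds of {u11, u4}: u4, u5, u7, u9.
The least among these is u4.

u4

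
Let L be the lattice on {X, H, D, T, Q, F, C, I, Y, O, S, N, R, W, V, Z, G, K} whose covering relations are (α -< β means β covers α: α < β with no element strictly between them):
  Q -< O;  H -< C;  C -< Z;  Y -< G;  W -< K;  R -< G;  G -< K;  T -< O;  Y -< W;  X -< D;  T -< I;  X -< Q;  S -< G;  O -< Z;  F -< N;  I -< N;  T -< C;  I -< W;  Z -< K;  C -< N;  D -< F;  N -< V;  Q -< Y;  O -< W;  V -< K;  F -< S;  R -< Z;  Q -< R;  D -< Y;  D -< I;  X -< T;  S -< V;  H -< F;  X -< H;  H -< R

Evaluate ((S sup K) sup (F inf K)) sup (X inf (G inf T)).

S ∨ K = K
F ∧ K = F
K ∨ F = K
G ∧ T = X
X ∧ X = X
K ∨ X = K

K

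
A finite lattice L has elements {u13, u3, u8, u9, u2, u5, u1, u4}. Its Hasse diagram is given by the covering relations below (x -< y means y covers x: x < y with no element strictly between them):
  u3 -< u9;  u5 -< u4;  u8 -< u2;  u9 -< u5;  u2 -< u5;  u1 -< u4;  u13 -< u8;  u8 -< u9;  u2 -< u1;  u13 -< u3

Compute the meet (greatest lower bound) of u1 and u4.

Common lower bounds of {u1, u4}: u1, u13, u2, u8.
The greatest among these is u1.

u1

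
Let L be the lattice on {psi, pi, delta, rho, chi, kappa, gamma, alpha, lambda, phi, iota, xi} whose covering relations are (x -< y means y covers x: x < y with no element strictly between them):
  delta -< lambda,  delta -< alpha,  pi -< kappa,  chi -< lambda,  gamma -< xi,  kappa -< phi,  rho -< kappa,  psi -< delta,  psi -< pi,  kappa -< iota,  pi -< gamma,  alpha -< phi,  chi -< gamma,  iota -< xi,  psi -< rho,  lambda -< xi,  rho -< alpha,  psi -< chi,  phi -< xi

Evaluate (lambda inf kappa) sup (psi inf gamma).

lambda ∧ kappa = psi
psi ∧ gamma = psi
psi ∨ psi = psi

psi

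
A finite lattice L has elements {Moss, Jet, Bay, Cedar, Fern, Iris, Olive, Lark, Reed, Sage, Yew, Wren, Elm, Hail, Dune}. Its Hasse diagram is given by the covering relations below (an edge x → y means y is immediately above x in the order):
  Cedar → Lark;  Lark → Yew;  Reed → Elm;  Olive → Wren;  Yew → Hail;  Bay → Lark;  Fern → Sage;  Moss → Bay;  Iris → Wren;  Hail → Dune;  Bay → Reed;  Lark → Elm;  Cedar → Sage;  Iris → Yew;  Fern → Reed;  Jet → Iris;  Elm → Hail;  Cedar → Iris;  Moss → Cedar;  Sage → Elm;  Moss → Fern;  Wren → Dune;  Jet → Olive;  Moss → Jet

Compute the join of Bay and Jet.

Yew

Common upper bounds of {Bay, Jet}: Dune, Hail, Yew.
The least among these is Yew.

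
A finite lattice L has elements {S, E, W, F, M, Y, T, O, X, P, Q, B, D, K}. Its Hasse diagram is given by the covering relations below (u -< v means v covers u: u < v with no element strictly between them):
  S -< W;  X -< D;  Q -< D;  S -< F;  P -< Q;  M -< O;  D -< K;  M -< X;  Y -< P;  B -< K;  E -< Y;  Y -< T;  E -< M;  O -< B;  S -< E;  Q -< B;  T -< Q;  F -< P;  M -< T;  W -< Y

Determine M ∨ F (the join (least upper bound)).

Q

Common upper bounds of {M, F}: B, D, K, Q.
The least among these is Q.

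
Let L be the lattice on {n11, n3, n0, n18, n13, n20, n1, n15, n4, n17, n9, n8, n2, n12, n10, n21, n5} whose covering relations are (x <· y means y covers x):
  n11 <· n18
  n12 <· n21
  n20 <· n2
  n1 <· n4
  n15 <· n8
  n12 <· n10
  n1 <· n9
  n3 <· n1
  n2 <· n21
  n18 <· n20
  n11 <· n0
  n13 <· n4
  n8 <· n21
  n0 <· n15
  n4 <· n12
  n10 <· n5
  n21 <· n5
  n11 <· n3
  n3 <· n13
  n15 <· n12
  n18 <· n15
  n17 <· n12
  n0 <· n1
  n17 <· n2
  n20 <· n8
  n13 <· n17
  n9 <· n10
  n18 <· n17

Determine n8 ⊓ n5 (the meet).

Common lower bounds of {n8, n5}: n0, n11, n15, n18, n20, n8.
The greatest among these is n8.

n8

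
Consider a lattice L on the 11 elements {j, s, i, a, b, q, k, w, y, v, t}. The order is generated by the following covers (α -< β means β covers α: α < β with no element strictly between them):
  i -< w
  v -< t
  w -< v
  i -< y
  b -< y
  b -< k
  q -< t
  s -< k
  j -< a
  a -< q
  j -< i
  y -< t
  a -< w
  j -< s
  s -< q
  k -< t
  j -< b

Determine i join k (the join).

t

Common upper bounds of {i, k}: t.
The least among these is t.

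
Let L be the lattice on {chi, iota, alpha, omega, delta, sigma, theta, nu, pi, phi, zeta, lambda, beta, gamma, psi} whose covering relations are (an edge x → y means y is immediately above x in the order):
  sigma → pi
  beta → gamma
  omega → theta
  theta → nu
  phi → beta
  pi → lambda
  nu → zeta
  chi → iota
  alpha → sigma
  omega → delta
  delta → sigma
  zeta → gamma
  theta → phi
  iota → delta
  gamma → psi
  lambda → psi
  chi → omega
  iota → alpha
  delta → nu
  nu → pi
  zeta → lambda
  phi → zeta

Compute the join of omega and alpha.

sigma

Common upper bounds of {omega, alpha}: lambda, pi, psi, sigma.
The least among these is sigma.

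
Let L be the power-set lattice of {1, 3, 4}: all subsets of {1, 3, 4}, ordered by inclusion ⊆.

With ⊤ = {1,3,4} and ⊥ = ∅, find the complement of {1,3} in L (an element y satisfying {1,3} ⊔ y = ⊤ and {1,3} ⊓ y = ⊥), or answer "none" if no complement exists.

{4}

Need y with {1,3} ∨ y = {1,3,4} and {1,3} ∧ y = ∅.
Checking each element gives: {4}.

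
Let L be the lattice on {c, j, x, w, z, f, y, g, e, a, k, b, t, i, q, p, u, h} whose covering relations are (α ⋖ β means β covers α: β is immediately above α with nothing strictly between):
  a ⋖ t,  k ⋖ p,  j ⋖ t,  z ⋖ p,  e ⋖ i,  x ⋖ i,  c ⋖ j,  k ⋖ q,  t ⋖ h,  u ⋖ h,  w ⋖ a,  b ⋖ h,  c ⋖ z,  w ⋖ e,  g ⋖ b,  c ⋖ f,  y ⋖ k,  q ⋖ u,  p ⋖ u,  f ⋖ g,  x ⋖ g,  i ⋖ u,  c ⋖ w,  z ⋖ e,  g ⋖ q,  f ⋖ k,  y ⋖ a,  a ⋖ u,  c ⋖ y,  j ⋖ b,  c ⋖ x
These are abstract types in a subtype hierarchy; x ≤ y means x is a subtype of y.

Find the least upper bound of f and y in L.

Common upper bounds of {f, y}: h, k, p, q, u.
The least among these is k.

k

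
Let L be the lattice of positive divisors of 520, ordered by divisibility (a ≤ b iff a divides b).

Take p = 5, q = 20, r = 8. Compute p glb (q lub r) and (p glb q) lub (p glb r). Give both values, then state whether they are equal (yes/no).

5; 5; yes

q lub r = 40, so p glb (q lub r) = 5 glb 40 = 5.
p glb q = 5 and p glb r = 1, so (p glb q) lub (p glb r) = 5 lub 1 = 5.
Equal: yes.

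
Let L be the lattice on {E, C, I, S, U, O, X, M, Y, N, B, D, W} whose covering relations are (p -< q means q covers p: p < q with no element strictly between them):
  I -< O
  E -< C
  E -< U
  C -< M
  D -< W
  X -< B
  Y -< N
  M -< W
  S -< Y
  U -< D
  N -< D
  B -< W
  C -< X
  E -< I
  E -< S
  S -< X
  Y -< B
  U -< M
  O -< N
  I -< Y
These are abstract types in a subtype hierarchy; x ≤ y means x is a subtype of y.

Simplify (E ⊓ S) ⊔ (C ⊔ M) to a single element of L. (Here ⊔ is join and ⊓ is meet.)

E ∧ S = E
C ∨ M = M
E ∨ M = M

M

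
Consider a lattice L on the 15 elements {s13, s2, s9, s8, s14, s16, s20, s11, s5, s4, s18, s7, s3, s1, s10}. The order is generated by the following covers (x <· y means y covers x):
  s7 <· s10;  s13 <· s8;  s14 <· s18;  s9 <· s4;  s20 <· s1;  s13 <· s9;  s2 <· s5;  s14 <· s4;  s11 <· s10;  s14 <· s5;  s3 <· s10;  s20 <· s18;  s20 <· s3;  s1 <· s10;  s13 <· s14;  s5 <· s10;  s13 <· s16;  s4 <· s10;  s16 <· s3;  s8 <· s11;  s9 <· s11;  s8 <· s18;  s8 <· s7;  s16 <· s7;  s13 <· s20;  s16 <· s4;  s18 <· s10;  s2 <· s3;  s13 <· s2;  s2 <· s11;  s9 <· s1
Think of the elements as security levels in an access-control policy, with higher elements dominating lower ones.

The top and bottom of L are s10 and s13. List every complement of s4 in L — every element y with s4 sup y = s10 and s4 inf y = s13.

Need y with s4 ∨ y = s10 and s4 ∧ y = s13.
Checking each element gives: s2, s20, s8.

s2, s20, s8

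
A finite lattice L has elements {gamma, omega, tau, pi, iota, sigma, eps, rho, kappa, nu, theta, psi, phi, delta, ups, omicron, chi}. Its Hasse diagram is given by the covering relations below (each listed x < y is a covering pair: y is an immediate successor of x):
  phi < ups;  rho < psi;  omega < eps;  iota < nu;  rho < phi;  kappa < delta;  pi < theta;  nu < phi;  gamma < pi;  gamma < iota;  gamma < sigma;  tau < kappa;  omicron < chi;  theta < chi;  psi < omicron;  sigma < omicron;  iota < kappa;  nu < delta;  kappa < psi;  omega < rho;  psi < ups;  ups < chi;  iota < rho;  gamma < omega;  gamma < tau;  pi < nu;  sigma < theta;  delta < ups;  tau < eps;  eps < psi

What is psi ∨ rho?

Common upper bounds of {psi, rho}: chi, omicron, psi, ups.
The least among these is psi.

psi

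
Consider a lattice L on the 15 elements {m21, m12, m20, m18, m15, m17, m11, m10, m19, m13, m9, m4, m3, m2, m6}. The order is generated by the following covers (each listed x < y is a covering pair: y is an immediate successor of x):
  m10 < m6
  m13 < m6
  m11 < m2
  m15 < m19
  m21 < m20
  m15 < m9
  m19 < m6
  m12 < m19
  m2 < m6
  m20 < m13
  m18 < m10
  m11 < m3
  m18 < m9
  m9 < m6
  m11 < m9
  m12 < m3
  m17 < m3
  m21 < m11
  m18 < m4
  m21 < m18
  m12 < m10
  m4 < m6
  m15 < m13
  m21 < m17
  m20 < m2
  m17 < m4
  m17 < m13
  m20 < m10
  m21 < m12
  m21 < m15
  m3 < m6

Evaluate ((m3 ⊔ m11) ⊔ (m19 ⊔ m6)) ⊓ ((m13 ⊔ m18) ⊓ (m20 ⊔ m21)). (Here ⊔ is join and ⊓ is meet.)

m20

m3 ∨ m11 = m3
m19 ∨ m6 = m6
m3 ∨ m6 = m6
m13 ∨ m18 = m6
m20 ∨ m21 = m20
m6 ∧ m20 = m20
m6 ∧ m20 = m20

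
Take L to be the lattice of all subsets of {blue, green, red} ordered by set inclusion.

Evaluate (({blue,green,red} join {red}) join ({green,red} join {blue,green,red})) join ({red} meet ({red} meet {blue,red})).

{blue,green,red} ∨ {red} = {blue,green,red}
{green,red} ∨ {blue,green,red} = {blue,green,red}
{blue,green,red} ∨ {blue,green,red} = {blue,green,red}
{red} ∧ {blue,red} = {red}
{red} ∧ {red} = {red}
{blue,green,red} ∨ {red} = {blue,green,red}

{blue,green,red}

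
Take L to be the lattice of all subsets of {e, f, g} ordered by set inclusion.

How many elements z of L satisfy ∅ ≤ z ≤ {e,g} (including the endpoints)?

The interval [∅, {e,g}] = {{e,g}, {e}, {g}, ∅}, which has 4 elements.

4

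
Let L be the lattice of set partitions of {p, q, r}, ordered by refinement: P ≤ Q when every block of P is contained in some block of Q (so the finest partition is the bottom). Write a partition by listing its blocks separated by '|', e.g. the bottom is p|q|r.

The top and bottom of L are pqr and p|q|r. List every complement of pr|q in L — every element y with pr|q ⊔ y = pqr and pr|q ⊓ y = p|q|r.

Need y with pr|q ∨ y = pqr and pr|q ∧ y = p|q|r.
Checking each element gives: pq|r, p|qr.

pq|r, p|qr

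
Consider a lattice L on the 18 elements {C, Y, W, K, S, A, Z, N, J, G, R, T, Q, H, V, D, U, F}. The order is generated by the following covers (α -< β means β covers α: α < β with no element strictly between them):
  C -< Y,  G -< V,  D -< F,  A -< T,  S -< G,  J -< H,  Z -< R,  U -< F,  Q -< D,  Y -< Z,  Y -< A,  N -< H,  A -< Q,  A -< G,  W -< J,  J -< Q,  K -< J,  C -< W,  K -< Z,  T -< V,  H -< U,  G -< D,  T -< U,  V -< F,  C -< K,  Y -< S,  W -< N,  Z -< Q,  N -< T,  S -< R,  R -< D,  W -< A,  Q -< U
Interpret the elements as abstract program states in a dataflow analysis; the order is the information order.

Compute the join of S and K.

R

Common upper bounds of {S, K}: D, F, R.
The least among these is R.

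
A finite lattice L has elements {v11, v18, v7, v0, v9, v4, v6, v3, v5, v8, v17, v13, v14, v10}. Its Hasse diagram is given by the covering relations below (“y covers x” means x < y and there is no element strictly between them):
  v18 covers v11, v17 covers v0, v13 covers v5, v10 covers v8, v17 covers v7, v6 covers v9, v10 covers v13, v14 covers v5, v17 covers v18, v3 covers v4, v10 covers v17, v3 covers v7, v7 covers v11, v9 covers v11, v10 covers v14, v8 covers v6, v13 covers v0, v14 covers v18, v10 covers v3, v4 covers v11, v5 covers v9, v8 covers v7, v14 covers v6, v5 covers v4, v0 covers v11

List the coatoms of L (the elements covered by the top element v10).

The coatoms are exactly the elements covered by v10: v13, v14, v17, v3, v8.

v13, v14, v17, v3, v8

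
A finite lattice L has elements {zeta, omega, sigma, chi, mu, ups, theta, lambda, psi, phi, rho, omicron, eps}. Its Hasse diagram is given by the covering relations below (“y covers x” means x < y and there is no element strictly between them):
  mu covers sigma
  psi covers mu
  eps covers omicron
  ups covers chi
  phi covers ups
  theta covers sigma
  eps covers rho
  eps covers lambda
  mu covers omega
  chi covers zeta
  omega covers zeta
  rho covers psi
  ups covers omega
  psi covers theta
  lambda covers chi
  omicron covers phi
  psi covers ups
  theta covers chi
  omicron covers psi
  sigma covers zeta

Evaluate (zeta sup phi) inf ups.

ups

zeta ∨ phi = phi
phi ∧ ups = ups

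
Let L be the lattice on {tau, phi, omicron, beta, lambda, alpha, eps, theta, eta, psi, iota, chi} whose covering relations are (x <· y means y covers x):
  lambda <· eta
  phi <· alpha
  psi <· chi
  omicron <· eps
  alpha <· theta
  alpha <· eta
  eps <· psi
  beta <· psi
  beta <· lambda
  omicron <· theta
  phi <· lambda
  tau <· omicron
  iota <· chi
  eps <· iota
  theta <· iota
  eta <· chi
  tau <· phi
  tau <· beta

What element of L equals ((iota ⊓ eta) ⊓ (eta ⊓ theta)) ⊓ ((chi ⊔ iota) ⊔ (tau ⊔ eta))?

iota ∧ eta = alpha
eta ∧ theta = alpha
alpha ∧ alpha = alpha
chi ∨ iota = chi
tau ∨ eta = eta
chi ∨ eta = chi
alpha ∧ chi = alpha

alpha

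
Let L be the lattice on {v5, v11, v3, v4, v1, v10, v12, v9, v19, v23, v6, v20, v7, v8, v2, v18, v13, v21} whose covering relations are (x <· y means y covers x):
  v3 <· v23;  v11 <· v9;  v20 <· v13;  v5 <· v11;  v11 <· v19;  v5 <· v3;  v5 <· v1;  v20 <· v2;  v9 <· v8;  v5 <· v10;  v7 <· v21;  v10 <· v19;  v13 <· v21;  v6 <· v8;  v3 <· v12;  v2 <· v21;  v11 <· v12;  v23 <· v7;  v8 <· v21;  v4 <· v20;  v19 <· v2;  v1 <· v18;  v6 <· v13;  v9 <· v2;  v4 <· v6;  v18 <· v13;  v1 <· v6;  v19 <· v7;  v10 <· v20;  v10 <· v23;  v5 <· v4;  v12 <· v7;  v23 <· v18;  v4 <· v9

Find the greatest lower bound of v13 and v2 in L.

Common lower bounds of {v13, v2}: v10, v20, v4, v5.
The greatest among these is v20.

v20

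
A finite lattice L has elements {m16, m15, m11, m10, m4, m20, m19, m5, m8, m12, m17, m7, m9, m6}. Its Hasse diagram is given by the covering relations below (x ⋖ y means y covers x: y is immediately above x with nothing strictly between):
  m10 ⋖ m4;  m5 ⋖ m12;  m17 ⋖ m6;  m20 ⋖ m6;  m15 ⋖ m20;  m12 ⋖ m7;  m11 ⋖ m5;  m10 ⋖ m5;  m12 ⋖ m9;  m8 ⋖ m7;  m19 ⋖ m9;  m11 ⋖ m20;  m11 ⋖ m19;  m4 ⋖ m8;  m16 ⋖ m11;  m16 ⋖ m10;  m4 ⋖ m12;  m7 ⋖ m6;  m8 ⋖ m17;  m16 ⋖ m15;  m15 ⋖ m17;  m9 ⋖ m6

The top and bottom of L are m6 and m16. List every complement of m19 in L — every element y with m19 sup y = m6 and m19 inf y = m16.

Need y with m19 ∨ y = m6 and m19 ∧ y = m16.
Checking each element gives: m15, m17, m8.

m15, m17, m8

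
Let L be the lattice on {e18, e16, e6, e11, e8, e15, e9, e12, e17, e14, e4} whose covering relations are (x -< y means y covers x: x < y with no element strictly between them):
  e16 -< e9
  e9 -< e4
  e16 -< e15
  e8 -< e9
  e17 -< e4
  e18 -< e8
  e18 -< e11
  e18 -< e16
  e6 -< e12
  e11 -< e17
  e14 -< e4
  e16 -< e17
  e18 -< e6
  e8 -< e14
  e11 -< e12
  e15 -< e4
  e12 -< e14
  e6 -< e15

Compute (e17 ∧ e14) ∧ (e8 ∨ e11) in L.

e11

e17 ∧ e14 = e11
e8 ∨ e11 = e14
e11 ∧ e14 = e11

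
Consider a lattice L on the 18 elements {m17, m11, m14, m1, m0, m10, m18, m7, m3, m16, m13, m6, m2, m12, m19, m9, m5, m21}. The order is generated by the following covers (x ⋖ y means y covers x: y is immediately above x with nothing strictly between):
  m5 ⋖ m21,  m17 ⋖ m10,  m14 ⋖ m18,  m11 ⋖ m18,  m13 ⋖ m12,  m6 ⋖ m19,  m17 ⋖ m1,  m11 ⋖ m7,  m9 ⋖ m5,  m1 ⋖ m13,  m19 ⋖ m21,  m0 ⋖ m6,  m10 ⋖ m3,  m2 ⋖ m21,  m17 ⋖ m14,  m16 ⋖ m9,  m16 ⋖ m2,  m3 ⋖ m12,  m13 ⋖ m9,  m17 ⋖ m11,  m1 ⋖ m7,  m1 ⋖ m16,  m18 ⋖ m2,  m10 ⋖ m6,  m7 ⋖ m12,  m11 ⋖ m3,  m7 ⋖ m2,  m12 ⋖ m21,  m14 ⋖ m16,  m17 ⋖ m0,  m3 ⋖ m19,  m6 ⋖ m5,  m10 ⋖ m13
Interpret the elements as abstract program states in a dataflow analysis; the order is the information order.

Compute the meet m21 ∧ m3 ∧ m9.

m10

Common lower bounds of {m21, m3, m9}: m10, m17.
The greatest among these is m10.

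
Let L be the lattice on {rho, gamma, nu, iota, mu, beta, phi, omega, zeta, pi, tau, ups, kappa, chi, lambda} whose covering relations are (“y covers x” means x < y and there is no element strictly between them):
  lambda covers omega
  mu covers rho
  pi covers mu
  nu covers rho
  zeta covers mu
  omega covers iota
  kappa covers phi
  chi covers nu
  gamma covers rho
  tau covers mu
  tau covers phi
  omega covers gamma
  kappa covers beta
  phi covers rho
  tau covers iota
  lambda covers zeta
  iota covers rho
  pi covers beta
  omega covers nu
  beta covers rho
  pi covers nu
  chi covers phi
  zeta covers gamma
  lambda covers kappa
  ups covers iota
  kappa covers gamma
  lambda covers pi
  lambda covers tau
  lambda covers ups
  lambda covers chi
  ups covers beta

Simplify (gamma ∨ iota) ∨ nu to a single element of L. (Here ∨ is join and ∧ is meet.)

gamma ∨ iota = omega
omega ∨ nu = omega

omega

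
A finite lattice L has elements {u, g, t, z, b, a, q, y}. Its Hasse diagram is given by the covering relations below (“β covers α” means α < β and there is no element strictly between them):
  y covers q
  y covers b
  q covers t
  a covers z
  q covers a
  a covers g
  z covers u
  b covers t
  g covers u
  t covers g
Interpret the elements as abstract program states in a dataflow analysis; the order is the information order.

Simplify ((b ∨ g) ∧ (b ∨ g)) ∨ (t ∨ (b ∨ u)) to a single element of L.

b ∨ g = b
b ∨ g = b
b ∧ b = b
b ∨ u = b
t ∨ b = b
b ∨ b = b

b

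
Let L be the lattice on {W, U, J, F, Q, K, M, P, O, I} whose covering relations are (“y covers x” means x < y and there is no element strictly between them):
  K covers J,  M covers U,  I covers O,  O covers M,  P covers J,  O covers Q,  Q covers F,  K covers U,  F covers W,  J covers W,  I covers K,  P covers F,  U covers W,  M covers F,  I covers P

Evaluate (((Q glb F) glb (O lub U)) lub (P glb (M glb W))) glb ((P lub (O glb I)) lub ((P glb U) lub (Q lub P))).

Q ∧ F = F
O ∨ U = O
F ∧ O = F
M ∧ W = W
P ∧ W = W
F ∨ W = F
O ∧ I = O
P ∨ O = I
P ∧ U = W
Q ∨ P = I
W ∨ I = I
I ∨ I = I
F ∧ I = F

F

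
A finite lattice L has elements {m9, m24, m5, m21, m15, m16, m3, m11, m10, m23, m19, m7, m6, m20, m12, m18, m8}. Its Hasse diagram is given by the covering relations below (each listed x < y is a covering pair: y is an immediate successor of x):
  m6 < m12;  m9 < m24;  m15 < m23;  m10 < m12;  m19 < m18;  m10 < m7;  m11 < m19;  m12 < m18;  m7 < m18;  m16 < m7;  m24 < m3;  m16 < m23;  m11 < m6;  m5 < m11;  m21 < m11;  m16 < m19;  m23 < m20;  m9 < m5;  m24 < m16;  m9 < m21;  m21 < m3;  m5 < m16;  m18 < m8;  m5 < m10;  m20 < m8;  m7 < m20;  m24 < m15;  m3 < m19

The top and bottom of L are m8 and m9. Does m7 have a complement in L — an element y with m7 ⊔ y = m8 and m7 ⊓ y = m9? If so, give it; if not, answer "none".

none

For every candidate y, either m7 ∨ y ≠ m8 or m7 ∧ y ≠ m9; no complement exists.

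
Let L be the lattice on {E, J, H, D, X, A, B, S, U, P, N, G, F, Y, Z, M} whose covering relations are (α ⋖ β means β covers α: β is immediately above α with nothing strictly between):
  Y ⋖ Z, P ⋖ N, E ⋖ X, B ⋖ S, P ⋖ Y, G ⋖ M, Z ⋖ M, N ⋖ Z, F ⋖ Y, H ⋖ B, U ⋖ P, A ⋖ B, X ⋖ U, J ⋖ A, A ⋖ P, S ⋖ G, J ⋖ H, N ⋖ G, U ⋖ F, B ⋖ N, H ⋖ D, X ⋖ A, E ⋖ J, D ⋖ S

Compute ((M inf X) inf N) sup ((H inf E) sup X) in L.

M ∧ X = X
X ∧ N = X
H ∧ E = E
E ∨ X = X
X ∨ X = X

X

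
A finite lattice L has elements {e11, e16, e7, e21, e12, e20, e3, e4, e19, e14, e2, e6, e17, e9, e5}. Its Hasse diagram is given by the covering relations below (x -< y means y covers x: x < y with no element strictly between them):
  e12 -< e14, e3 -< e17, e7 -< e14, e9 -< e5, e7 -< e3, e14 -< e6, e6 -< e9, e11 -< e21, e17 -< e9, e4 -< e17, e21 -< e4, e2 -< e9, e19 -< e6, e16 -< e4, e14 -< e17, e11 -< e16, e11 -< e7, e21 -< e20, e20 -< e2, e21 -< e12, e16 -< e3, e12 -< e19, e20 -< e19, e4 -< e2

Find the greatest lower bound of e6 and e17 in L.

Common lower bounds of {e6, e17}: e11, e12, e14, e21, e7.
The greatest among these is e14.

e14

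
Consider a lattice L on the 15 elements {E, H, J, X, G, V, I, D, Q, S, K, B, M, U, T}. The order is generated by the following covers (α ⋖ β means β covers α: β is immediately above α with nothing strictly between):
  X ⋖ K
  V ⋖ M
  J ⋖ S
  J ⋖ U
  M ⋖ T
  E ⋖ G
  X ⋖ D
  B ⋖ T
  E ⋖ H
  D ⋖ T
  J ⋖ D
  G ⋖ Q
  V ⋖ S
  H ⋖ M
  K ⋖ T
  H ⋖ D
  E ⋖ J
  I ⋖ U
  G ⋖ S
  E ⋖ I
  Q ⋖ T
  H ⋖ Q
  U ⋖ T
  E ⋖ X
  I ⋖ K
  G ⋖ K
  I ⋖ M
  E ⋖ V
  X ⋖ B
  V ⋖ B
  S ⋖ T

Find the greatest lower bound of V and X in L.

Common lower bounds of {V, X}: E.
The greatest among these is E.

E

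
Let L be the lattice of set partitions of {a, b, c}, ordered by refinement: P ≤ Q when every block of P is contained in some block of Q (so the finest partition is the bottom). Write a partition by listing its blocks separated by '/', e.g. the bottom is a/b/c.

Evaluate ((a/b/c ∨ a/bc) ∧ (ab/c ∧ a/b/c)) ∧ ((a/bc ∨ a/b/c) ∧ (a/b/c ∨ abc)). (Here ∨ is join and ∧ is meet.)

a/b/c ∨ a/bc = a/bc
ab/c ∧ a/b/c = a/b/c
a/bc ∧ a/b/c = a/b/c
a/bc ∨ a/b/c = a/bc
a/b/c ∨ abc = abc
a/bc ∧ abc = a/bc
a/b/c ∧ a/bc = a/b/c

a/b/c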